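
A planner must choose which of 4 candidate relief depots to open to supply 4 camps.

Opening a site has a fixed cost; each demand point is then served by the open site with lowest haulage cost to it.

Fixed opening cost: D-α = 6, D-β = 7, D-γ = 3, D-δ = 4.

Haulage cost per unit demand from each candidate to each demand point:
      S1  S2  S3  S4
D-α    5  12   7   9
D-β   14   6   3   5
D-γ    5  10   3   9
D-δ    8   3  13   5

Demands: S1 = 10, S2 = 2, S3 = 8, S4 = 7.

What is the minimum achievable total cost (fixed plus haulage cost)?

Open {D-γ, D-δ}: assign each demand point to its cheapest open site.
  S1→D-γ 10×5=50, S2→D-δ 2×3=6, S3→D-γ 8×3=24, S4→D-δ 7×5=35
  haulage cost 115, fixed 7 → total 122.
Compare {D-α, D-γ, D-δ}: haulage cost 115 + fixed 13 = 128.
Compare {D-β, D-γ, D-δ}: haulage cost 115 + fixed 14 = 129.
Compare {D-β, D-γ}: haulage cost 121 + fixed 10 = 131.
All other subsets cost ≥ 128. Minimum total cost: 122.

122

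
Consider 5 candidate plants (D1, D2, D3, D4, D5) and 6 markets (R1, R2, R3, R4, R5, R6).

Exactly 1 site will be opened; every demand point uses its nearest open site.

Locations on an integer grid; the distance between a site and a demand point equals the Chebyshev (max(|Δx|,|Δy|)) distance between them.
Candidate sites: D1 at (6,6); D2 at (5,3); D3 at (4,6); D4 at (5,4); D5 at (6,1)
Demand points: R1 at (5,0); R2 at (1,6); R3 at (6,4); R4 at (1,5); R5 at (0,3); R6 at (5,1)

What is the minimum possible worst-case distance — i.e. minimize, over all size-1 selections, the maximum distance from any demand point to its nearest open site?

Open {D2}.
  Farthest demand point is R5 at distance 5 (to D2); all others are ≤ 5.
With {D4} the worst case is 5.
With {D1} the worst case is 6.
No size-1 selection achieves below 5.

5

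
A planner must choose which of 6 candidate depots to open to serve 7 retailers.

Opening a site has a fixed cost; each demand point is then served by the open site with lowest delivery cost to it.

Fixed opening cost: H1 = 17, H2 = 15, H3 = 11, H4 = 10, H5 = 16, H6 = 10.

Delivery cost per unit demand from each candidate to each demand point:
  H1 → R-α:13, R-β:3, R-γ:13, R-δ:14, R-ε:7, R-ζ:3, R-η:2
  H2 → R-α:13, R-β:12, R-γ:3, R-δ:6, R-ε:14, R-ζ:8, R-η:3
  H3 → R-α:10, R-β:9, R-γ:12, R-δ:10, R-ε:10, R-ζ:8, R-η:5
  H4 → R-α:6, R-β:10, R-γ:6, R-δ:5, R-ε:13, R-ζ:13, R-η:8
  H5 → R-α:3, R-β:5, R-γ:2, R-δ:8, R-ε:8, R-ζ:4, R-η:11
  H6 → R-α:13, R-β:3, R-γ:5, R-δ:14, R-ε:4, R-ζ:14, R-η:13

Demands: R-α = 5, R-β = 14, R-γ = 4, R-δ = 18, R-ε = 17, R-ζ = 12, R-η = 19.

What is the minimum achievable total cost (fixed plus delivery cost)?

Open {H1, H4, H5, H6}: assign each demand point to its cheapest open site.
  R-α→H5 5×3=15, R-β→H1 14×3=42, R-γ→H5 4×2=8, R-δ→H4 18×5=90, R-ε→H6 17×4=68, R-ζ→H1 12×3=36, R-η→H1 19×2=38
  delivery cost 297, fixed 53 → total 350.
Compare {H1, H4, H6}: delivery cost 324 + fixed 37 = 361.
Compare {H1, H3, H4, H5, H6}: delivery cost 297 + fixed 64 = 361.
Compare {H1, H2, H4, H5, H6}: delivery cost 297 + fixed 68 = 365.
All other subsets cost ≥ 361. Minimum total cost: 350.

350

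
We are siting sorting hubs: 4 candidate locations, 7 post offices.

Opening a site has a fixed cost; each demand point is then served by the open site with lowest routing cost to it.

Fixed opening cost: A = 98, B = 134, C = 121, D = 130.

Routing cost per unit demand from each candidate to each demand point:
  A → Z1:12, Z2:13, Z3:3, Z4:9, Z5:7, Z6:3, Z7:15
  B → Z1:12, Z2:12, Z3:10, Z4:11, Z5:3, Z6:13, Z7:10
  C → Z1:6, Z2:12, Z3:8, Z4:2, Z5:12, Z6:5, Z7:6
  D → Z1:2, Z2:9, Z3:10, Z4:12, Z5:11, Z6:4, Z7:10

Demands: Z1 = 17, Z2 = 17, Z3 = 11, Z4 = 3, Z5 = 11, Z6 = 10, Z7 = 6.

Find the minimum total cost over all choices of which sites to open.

642

Open {A, D}: assign each demand point to its cheapest open site.
  Z1→D 17×2=34, Z2→D 17×9=153, Z3→A 11×3=33, Z4→A 3×9=27, Z5→A 11×7=77, Z6→A 10×3=30, Z7→D 6×10=60
  routing cost 414, fixed 228 → total 642.
Compare {D}: routing cost 554 + fixed 130 = 684.
Compare {A, C}: routing cost 488 + fixed 219 = 707.
Compare {A, C, D}: routing cost 369 + fixed 349 = 718.
All other subsets cost ≥ 684. Minimum total cost: 642.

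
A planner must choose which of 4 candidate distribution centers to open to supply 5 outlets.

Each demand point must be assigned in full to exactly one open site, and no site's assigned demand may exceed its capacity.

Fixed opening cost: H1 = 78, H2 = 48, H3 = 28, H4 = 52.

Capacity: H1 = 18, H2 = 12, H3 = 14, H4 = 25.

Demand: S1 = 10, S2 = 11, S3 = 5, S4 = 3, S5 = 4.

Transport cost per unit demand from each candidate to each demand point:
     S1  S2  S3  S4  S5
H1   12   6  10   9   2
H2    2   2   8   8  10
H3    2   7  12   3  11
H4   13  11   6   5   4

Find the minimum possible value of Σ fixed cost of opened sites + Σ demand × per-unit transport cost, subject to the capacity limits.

Open {H2, H3, H4}; cheapest assignment that respects the capacities:
  H2 (cap 12, load 11): S2 — cost 11×2 = 22
  H3 (cap 14, load 13): S1, S4 — cost 10×2 + 3×3 = 29
  H4 (cap 25, load 9): S3, S5 — cost 5×6 + 4×4 = 46
  Shipping 97, fixed 128 → total 225.
  Any other capacity-feasible assignment to {H2, H3, H4} ships for at least 97.
Compare {H1, H2, H3}: its best feasible assignment gives total 263.
Compare {H3, H4}: its best feasible assignment gives total 276.
Every other set of open sites that can feasibly serve all demand totals ≥ 263 even under its best assignment. Minimum: 225.

225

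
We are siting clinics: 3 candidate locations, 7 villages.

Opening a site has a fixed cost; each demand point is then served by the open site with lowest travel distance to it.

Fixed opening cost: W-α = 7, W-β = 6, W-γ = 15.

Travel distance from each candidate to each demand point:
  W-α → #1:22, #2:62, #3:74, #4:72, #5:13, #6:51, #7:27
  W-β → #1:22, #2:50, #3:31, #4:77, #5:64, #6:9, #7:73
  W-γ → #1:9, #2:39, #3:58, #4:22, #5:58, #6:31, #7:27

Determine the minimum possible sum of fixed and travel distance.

178

Open {W-α, W-β, W-γ}: assign each demand point to its cheapest open site.
  #1→W-γ 9, #2→W-γ 39, #3→W-β 31, #4→W-γ 22, #5→W-α 13, #6→W-β 9, #7→W-α 27
  travel distance 150, fixed 28 → total 178.
Compare {W-β, W-γ}: travel distance 195 + fixed 21 = 216.
Compare {W-α, W-γ}: travel distance 199 + fixed 22 = 221.
Compare {W-α, W-β}: travel distance 224 + fixed 13 = 237.
All other subsets cost ≥ 216. Minimum total cost: 178.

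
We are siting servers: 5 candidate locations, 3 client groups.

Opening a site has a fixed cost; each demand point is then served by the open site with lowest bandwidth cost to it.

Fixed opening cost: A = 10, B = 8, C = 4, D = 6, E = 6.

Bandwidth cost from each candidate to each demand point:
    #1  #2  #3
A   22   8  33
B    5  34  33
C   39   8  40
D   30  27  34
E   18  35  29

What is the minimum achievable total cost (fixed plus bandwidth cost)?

Open {B, C}: assign each demand point to its cheapest open site.
  #1→B 5, #2→C 8, #3→B 33
  bandwidth cost 46, fixed 12 → total 58.
Compare {B, C, E}: bandwidth cost 42 + fixed 18 = 60.
Compare {A, B}: bandwidth cost 46 + fixed 18 = 64.
Compare {B, C, D}: bandwidth cost 46 + fixed 18 = 64.
All other subsets cost ≥ 60. Minimum total cost: 58.

58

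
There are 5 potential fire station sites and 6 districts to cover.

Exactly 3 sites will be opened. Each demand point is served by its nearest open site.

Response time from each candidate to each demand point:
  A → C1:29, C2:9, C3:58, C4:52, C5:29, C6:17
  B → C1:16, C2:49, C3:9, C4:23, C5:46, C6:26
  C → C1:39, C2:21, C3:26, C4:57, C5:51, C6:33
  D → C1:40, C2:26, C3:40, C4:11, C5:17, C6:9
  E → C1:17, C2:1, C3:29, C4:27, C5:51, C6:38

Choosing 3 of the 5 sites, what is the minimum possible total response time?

63

Open {B, D, E}.
  C1→B 16, C2→E 1, C3→B 9, C4→D 11, C5→D 17, C6→D 9  ⇒ total 63.
Compare {A, B, D}: total 71.
Compare {C, D, E}: total 81.
No size-3 selection does better; minimum is 63.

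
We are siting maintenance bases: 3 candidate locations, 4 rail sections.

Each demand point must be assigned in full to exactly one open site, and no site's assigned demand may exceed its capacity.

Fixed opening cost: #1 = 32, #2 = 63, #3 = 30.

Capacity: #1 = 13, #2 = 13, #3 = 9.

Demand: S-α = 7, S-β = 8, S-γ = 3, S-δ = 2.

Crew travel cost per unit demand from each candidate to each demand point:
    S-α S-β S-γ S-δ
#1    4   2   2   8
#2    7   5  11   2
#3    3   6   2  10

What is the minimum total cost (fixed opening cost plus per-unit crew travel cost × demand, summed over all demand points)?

121

Open {#1, #3}; cheapest assignment that respects the capacities:
  #1 (cap 13, load 13): S-β, S-γ, S-δ — cost 8×2 + 3×2 + 2×8 = 38
  #3 (cap 9, load 7): S-α — cost 7×3 = 21
  Shipping 59, fixed 62 → total 121.
  Any other capacity-feasible assignment to {#1, #3} ships for at least 59.
Compare {#1, #2}: its best feasible assignment gives total 170.
Compare {#1, #2, #3}: its best feasible assignment gives total 172.
Every other set of open sites that can feasibly serve all demand totals ≥ 170 even under its best assignment. Minimum: 121.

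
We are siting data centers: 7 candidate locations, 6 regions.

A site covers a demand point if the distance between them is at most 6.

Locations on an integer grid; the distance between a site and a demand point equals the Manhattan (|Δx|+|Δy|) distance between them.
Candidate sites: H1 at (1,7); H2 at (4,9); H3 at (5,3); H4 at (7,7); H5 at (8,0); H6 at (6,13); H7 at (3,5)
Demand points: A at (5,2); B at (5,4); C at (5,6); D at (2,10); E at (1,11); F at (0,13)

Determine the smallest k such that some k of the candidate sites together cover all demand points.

3

Coverage sets (demand points within 6 of each site):
  H1: {C, D, E}
  H2: {B, C, D, E}
  H3: {A, B, C}
  H4: {B, C}
  H5: {A}
  H6: {F}
  H7: {A, B, C, D}
No 2 sites suffice: every size-2 union leaves at least one demand point uncovered.
But {H1, H3, H6} covers everything, so the minimum is 3.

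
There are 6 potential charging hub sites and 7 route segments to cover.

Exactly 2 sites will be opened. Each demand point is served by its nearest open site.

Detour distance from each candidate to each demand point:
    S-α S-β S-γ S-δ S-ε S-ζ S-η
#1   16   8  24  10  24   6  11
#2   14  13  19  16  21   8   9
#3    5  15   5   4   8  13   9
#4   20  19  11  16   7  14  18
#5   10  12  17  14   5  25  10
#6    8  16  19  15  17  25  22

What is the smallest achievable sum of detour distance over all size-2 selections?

Open {#1, #3}.
  S-α→#3 5, S-β→#1 8, S-γ→#3 5, S-δ→#3 4, S-ε→#3 8, S-ζ→#1 6, S-η→#3 9  ⇒ total 45.
Compare {#2, #3}: total 52.
Compare {#3, #5}: total 53.
No size-2 selection does better; minimum is 45.

45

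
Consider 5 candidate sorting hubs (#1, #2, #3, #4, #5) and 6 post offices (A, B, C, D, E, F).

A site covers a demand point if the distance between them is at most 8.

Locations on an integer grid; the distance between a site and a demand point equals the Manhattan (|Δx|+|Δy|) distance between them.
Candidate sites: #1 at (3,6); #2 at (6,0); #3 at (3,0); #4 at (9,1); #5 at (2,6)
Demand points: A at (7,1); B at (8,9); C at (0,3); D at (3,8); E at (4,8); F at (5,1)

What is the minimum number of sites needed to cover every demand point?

2

Coverage sets (demand points within 8 of each site):
  #1: {B, C, D, E, F}
  #2: {A, F}
  #3: {A, C, D, F}
  #4: {A, F}
  #5: {C, D, E, F}
No single site covers all 6 demand points.
But {#1, #2} covers everything, so the minimum is 2.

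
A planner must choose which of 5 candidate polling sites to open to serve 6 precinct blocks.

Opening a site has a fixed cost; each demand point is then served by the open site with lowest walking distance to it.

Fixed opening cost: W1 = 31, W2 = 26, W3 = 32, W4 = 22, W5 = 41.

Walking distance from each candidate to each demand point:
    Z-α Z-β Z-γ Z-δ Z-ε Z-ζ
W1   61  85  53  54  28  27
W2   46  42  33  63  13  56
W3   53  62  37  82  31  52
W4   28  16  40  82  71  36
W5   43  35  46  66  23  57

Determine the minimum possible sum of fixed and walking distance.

Open {W2, W4}: assign each demand point to its cheapest open site.
  Z-α→W4 28, Z-β→W4 16, Z-γ→W2 33, Z-δ→W2 63, Z-ε→W2 13, Z-ζ→W4 36
  walking distance 189, fixed 48 → total 237.
Compare {W1, W4}: walking distance 193 + fixed 53 = 246.
Compare {W1, W2, W4}: walking distance 171 + fixed 79 = 250.
Compare {W2, W3, W4}: walking distance 189 + fixed 80 = 269.
All other subsets cost ≥ 246. Minimum total cost: 237.

237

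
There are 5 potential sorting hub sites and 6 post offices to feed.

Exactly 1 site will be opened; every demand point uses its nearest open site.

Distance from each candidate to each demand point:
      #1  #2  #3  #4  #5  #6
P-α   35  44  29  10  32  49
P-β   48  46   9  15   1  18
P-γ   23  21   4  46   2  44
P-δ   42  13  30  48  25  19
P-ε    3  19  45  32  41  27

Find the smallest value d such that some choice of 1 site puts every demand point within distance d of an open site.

Open {P-ε}.
  Farthest demand point is #3 at distance 45 (to P-ε); all others are ≤ 45.
With {P-γ} the worst case is 46.
With {P-β} the worst case is 48.
No size-1 selection achieves below 45.

45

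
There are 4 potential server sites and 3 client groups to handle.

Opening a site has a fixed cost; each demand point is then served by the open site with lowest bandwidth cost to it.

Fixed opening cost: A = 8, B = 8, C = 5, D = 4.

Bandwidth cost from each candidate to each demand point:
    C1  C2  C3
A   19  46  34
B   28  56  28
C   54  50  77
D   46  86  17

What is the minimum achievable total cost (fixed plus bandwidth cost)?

Open {A, D}: assign each demand point to its cheapest open site.
  C1→A 19, C2→A 46, C3→D 17
  bandwidth cost 82, fixed 12 → total 94.
Compare {A, C, D}: bandwidth cost 82 + fixed 17 = 99.
Compare {A, B, D}: bandwidth cost 82 + fixed 20 = 102.
Compare {A}: bandwidth cost 99 + fixed 8 = 107.
All other subsets cost ≥ 99. Minimum total cost: 94.

94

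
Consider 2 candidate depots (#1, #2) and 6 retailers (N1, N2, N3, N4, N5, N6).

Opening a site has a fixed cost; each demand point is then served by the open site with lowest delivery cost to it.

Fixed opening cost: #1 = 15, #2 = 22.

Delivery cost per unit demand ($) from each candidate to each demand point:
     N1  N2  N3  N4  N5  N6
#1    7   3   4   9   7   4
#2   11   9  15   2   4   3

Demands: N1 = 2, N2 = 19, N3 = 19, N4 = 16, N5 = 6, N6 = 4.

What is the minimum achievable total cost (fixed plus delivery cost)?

252

Open {#1, #2}: assign each demand point to its cheapest open site.
  N1→#1 2×7=14, N2→#1 19×3=57, N3→#1 19×4=76, N4→#2 16×2=32, N5→#2 6×4=24, N6→#2 4×3=12
  delivery cost 215, fixed 37 → total 252.
Compare {#1}: delivery cost 349 + fixed 15 = 364.
Compare {#2}: delivery cost 546 + fixed 22 = 568.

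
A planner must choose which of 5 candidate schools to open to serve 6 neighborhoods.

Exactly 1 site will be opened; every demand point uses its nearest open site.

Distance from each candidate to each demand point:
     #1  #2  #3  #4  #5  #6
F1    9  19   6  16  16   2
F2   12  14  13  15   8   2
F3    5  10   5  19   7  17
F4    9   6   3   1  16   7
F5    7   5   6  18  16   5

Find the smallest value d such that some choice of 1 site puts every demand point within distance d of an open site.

Open {F2}.
  Farthest demand point is #4 at distance 15 (to F2); all others are ≤ 15.
With {F4} the worst case is 16.
With {F5} the worst case is 18.
No size-1 selection achieves below 15.

15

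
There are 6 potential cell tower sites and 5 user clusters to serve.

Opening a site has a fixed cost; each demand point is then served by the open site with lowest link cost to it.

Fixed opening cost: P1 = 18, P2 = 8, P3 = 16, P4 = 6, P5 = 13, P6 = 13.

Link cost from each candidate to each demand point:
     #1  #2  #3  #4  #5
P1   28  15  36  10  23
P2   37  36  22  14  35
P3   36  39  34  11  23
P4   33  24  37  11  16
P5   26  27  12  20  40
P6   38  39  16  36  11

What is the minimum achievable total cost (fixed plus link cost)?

Open {P4, P5}: assign each demand point to its cheapest open site.
  #1→P5 26, #2→P4 24, #3→P5 12, #4→P4 11, #5→P4 16
  link cost 89, fixed 19 → total 108.
Compare {P1, P6}: link cost 80 + fixed 31 = 111.
Compare {P4, P6}: link cost 95 + fixed 19 = 114.
Compare {P1, P4, P5}: link cost 79 + fixed 37 = 116.
All other subsets cost ≥ 111. Minimum total cost: 108.

108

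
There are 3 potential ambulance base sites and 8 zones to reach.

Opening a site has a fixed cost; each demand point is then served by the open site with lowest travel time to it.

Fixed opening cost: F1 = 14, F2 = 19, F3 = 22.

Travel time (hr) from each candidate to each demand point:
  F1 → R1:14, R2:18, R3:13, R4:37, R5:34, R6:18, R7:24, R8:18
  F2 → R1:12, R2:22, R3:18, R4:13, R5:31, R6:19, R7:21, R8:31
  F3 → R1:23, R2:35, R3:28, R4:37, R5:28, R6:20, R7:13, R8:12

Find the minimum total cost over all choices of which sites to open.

Open {F1, F2}: assign each demand point to its cheapest open site.
  R1→F2 12, R2→F1 18, R3→F1 13, R4→F2 13, R5→F2 31, R6→F1 18, R7→F2 21, R8→F1 18
  travel time 144, fixed 33 → total 177.
Compare {F2, F3}: travel time 137 + fixed 41 = 178.
Compare {F1, F2, F3}: travel time 127 + fixed 55 = 182.
Compare {F2}: travel time 167 + fixed 19 = 186.
All other subsets cost ≥ 178. Minimum total cost: 177.

177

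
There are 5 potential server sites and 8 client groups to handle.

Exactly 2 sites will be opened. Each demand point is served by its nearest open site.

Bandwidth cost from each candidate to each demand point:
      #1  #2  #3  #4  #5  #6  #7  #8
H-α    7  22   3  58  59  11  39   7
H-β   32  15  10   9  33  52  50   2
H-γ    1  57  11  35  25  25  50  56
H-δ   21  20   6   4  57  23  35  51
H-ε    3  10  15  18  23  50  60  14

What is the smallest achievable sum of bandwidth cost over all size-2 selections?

114

Open {H-α, H-ε}.
  #1→H-ε 3, #2→H-ε 10, #3→H-α 3, #4→H-ε 18, #5→H-ε 23, #6→H-α 11, #7→H-α 39, #8→H-α 7  ⇒ total 114.
Compare {H-δ, H-ε}: total 118.
Compare {H-α, H-β}: total 119.
No size-2 selection does better; minimum is 114.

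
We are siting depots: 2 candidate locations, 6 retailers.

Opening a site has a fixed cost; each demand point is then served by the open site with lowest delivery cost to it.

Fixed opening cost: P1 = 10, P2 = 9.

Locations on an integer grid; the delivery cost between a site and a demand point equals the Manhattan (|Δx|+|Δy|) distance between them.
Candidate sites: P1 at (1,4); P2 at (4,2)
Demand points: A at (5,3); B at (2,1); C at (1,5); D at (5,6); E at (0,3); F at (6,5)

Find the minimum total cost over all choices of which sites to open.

34

Open {P1}: assign each demand point to its cheapest open site.
  A→P1 5, B→P1 4, C→P1 1, D→P1 6, E→P1 2, F→P1 6
  delivery cost 24, fixed 10 → total 34.
Compare {P2}: delivery cost 26 + fixed 9 = 35.
Compare {P1, P2}: delivery cost 18 + fixed 19 = 37.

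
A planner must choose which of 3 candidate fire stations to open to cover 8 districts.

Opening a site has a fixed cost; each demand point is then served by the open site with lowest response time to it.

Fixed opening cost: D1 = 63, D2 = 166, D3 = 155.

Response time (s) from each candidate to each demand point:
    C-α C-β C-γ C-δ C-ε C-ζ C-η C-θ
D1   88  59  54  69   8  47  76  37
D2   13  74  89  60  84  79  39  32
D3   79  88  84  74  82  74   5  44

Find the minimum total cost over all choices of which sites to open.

Open {D1}: assign each demand point to its cheapest open site.
  C-α→D1 88, C-β→D1 59, C-γ→D1 54, C-δ→D1 69, C-ε→D1 8, C-ζ→D1 47, C-η→D1 76, C-θ→D1 37
  response time 438, fixed 63 → total 501.
Compare {D1, D2}: response time 312 + fixed 229 = 541.
Compare {D1, D3}: response time 358 + fixed 218 = 576.
Compare {D2}: response time 470 + fixed 166 = 636.
All other subsets cost ≥ 541. Minimum total cost: 501.

501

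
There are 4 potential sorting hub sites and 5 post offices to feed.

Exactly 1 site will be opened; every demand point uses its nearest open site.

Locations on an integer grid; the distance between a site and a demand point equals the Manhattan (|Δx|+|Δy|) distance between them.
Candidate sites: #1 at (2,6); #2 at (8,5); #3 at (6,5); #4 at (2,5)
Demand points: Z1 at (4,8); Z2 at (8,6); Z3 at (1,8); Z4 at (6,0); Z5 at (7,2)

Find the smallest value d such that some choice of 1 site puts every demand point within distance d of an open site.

8

Open {#3}.
  Farthest demand point is Z3 at distance 8 (to #3); all others are ≤ 8.
With {#4} the worst case is 9.
With {#1} the worst case is 10.
No size-1 selection achieves below 8.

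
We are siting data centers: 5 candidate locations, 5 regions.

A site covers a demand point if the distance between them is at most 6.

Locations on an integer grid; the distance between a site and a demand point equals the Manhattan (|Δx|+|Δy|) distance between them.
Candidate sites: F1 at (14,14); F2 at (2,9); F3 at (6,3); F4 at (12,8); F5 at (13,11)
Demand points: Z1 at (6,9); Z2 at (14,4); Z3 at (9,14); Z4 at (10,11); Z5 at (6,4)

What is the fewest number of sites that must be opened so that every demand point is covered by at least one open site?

3

Coverage sets (demand points within 6 of each site):
  F1: {Z3}
  F2: {Z1}
  F3: {Z1, Z5}
  F4: {Z2, Z4}
  F5: {Z4}
No 2 sites suffice: every size-2 union leaves at least one demand point uncovered.
But {F1, F3, F4} covers everything, so the minimum is 3.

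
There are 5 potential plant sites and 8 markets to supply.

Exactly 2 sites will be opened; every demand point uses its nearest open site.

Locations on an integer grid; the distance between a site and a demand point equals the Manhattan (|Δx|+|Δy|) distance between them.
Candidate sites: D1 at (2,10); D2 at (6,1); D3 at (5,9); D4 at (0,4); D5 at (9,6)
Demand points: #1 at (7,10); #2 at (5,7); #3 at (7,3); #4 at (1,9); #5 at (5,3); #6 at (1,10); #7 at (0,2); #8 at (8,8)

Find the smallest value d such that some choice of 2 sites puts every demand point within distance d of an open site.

Open {D2, D3}.
  Farthest demand point is #7 at distance 7 (to D2); all others are ≤ 7.
With {D4, D5} the worst case is 7.
With {D1, D2} the worst case is 8.
No size-2 selection achieves below 7.

7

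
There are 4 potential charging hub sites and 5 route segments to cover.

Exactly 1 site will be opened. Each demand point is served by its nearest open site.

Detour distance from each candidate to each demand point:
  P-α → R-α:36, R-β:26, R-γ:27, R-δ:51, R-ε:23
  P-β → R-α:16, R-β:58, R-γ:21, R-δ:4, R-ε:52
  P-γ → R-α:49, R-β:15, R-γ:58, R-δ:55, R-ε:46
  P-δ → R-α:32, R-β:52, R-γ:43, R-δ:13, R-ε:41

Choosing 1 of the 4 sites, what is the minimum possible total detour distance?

Open {P-β}.
  R-α→P-β 16, R-β→P-β 58, R-γ→P-β 21, R-δ→P-β 4, R-ε→P-β 52  ⇒ total 151.
Compare {P-α}: total 163.
Compare {P-δ}: total 181.
No size-1 selection does better; minimum is 151.

151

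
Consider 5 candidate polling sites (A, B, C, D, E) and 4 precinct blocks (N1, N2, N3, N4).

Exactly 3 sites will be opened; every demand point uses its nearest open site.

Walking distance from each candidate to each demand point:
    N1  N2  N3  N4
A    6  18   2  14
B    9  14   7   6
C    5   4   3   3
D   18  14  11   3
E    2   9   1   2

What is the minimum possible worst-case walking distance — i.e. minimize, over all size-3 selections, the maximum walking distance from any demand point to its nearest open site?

4

Open {A, C, E}.
  Farthest demand point is N2 at walking distance 4 (to C); all others are ≤ 4.
With {B, C, E} the worst case is 4.
With {C, D, E} the worst case is 4.
No size-3 selection achieves below 4.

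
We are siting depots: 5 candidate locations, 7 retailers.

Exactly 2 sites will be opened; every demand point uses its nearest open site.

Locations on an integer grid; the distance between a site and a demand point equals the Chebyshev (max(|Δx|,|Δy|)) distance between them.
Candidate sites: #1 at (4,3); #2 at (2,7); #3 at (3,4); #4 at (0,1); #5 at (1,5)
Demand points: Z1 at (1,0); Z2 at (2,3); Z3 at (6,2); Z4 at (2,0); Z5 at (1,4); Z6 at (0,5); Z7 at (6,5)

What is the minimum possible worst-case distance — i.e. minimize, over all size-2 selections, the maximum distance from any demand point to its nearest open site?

Open {#1, #2}.
  Farthest demand point is Z1 at distance 3 (to #1); all others are ≤ 3.
With {#1, #3} the worst case is 3.
With {#1, #5} the worst case is 3.
No size-2 selection achieves below 3.

3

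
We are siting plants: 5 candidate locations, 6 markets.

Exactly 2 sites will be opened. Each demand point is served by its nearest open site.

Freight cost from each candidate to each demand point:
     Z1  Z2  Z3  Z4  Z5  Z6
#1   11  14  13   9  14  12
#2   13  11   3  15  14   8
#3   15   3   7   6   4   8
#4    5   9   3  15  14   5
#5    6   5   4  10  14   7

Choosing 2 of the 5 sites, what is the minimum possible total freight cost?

Open {#3, #4}.
  Z1→#4 5, Z2→#3 3, Z3→#4 3, Z4→#3 6, Z5→#3 4, Z6→#4 5  ⇒ total 26.
Compare {#3, #5}: total 30.
Compare {#2, #3}: total 37.
No size-2 selection does better; minimum is 26.

26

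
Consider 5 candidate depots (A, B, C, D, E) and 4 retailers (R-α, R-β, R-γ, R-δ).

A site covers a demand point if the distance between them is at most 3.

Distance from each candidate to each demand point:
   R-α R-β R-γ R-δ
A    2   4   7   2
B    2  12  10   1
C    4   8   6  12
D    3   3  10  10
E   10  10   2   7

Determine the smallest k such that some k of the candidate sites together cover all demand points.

Coverage sets (demand points within 3 of each site):
  A: {R-α, R-δ}
  B: {R-α, R-δ}
  C: {}
  D: {R-α, R-β}
  E: {R-γ}
No 2 sites suffice: every size-2 union leaves at least one demand point uncovered.
But {A, D, E} covers everything, so the minimum is 3.

3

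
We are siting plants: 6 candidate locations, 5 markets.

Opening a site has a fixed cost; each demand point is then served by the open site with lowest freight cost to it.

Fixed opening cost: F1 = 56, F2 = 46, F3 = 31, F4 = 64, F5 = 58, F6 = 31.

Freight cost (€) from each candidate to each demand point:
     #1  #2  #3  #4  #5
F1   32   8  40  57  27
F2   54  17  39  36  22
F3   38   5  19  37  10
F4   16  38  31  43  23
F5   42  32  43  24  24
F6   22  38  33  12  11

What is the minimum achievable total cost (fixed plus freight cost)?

Open {F3, F6}: assign each demand point to its cheapest open site.
  #1→F6 22, #2→F3 5, #3→F3 19, #4→F6 12, #5→F3 10
  freight cost 68, fixed 62 → total 130.
Compare {F3}: freight cost 109 + fixed 31 = 140.
Compare {F6}: freight cost 116 + fixed 31 = 147.
Compare {F2, F6}: freight cost 95 + fixed 77 = 172.
All other subsets cost ≥ 140. Minimum total cost: 130.

130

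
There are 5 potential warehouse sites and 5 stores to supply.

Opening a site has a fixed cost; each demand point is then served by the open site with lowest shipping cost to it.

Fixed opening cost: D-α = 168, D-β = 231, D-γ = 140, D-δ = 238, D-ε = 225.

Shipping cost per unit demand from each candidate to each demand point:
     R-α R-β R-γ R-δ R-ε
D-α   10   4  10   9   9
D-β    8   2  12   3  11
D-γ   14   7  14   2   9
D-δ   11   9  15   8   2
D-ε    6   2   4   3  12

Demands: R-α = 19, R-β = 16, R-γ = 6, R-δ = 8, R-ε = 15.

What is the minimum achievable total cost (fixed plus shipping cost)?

599

Open {D-ε}: assign each demand point to its cheapest open site.
  R-α→D-ε 19×6=114, R-β→D-ε 16×2=32, R-γ→D-ε 6×4=24, R-δ→D-ε 8×3=24, R-ε→D-ε 15×12=180
  shipping cost 374, fixed 225 → total 599.
Compare {D-β}: shipping cost 445 + fixed 231 = 676.
Compare {D-γ, D-ε}: shipping cost 321 + fixed 365 = 686.
Compare {D-δ, D-ε}: shipping cost 224 + fixed 463 = 687.
All other subsets cost ≥ 676. Minimum total cost: 599.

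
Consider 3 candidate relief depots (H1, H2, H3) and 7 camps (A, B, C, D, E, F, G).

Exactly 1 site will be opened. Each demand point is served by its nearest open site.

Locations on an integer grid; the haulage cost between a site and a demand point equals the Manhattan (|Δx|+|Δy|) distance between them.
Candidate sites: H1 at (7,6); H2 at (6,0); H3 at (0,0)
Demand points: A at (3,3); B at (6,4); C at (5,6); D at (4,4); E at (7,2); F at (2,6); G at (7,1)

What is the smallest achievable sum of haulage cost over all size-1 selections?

31

Open {H1}.
  A→H1 7, B→H1 3, C→H1 2, D→H1 5, E→H1 4, F→H1 5, G→H1 5  ⇒ total 31.
Compare {H2}: total 38.
Compare {H3}: total 60.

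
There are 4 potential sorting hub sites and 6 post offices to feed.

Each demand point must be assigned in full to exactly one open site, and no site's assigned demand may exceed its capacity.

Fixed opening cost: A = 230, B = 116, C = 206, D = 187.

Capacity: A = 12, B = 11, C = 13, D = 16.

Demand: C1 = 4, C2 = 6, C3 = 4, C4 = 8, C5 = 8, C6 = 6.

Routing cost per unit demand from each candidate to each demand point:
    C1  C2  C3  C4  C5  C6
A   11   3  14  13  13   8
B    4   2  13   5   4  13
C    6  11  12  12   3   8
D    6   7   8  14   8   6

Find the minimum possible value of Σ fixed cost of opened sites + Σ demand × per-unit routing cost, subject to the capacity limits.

707

Open {B, C, D}; cheapest assignment that respects the capacities:
  B (cap 11, load 8): C4 — cost 8×5 = 40
  C (cap 13, load 12): C1, C5 — cost 4×6 + 8×3 = 48
  D (cap 16, load 16): C2, C3, C6 — cost 6×7 + 4×8 + 6×6 = 110
  Shipping 198, fixed 509 → total 707.
  Any other capacity-feasible assignment to {B, C, D} ships for at least 198.
Compare {A, B, D}: its best feasible assignment gives total 759.
Compare {A, C, D}: its best feasible assignment gives total 881.
Every other set of open sites that can feasibly serve all demand totals ≥ 759 even under its best assignment. Minimum: 707.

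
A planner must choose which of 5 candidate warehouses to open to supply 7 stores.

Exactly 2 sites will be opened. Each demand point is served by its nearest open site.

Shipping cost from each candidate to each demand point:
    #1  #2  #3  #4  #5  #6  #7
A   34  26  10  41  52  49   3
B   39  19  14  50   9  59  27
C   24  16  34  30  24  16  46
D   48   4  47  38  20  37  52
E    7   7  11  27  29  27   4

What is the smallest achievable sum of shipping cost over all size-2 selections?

Open {B, E}.
  #1→E 7, #2→E 7, #3→E 11, #4→E 27, #5→B 9, #6→E 27, #7→E 4  ⇒ total 92.
Compare {C, E}: total 96.
Compare {D, E}: total 100.
No size-2 selection does better; minimum is 92.

92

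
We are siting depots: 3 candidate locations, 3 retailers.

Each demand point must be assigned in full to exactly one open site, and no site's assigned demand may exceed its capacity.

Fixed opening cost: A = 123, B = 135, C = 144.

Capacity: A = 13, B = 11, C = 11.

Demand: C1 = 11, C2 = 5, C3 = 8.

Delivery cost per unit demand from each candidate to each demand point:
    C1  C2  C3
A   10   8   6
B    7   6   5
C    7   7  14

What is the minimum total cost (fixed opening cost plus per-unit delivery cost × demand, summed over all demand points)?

423

Open {A, B}; cheapest assignment that respects the capacities:
  A (cap 13, load 13): C2, C3 — cost 5×8 + 8×6 = 88
  B (cap 11, load 11): C1 — cost 11×7 = 77
  Shipping 165, fixed 258 → total 423.
  Any other capacity-feasible assignment to {A, B} ships for at least 165.
Compare {A, C}: its best feasible assignment gives total 432.
Compare {A, B, C}: its best feasible assignment gives total 557.
Every other set of open sites that can feasibly serve all demand totals ≥ 432 even under its best assignment. Minimum: 423.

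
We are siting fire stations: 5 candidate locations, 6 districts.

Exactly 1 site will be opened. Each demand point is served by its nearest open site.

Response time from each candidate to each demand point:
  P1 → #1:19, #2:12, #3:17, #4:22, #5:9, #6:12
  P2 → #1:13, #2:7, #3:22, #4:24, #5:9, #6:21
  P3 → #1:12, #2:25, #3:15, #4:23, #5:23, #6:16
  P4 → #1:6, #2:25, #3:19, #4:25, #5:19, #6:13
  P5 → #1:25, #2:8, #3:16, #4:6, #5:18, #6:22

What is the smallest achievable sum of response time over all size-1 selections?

Open {P1}.
  #1→P1 19, #2→P1 12, #3→P1 17, #4→P1 22, #5→P1 9, #6→P1 12  ⇒ total 91.
Compare {P5}: total 95.
Compare {P2}: total 96.
No size-1 selection does better; minimum is 91.

91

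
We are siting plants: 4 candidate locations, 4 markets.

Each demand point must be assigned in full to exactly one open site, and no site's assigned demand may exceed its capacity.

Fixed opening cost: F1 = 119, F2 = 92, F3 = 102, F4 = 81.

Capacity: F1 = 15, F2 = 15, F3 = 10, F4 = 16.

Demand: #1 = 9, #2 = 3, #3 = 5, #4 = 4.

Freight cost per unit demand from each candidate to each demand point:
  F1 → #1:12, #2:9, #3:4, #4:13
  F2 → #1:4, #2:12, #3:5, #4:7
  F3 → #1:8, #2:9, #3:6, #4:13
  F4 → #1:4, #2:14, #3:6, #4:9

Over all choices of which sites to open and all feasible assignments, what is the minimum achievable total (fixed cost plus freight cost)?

Open {F2, F4}; cheapest assignment that respects the capacities:
  F2 (cap 15, load 12): #2, #3, #4 — cost 3×12 + 5×5 + 4×7 = 89
  F4 (cap 16, load 9): #1 — cost 9×4 = 36
  Shipping 125, fixed 173 → total 298.
  Any other capacity-feasible assignment to {F2, F4} ships for at least 125.
Compare {F3, F4}: its best feasible assignment gives total 312.
Compare {F2, F3}: its best feasible assignment gives total 315.
Every other set of open sites that can feasibly serve all demand totals ≥ 312 even under its best assignment. Minimum: 298.

298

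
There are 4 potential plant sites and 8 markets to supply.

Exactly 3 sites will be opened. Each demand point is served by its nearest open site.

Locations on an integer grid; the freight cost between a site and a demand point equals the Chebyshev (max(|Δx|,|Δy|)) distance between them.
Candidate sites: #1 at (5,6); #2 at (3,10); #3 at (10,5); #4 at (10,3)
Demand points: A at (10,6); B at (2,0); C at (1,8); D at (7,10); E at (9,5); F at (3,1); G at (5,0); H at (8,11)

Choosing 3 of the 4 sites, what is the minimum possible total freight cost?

29

Open {#1, #2, #3}.
  A→#3 1, B→#1 6, C→#2 2, D→#1 4, E→#3 1, F→#1 5, G→#3 5, H→#1 5  ⇒ total 29.
Compare {#1, #3, #4}: total 31.
Compare {#1, #2, #4}: total 32.
No size-3 selection does better; minimum is 29.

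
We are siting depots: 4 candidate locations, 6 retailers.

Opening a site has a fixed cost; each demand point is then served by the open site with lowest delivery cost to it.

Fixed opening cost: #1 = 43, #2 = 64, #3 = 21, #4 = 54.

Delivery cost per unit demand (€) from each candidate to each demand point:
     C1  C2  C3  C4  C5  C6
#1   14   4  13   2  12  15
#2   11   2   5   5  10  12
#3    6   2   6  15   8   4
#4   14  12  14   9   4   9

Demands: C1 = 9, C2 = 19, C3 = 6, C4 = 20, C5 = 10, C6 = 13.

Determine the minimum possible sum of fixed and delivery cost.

364

Open {#1, #3}: assign each demand point to its cheapest open site.
  C1→#3 9×6=54, C2→#3 19×2=38, C3→#3 6×6=36, C4→#1 20×2=40, C5→#3 10×8=80, C6→#3 13×4=52
  delivery cost 300, fixed 64 → total 364.
Compare {#1, #3, #4}: delivery cost 260 + fixed 118 = 378.
Compare {#1, #2, #3}: delivery cost 294 + fixed 128 = 422.
Compare {#1, #2, #3, #4}: delivery cost 254 + fixed 182 = 436.
All other subsets cost ≥ 378. Minimum total cost: 364.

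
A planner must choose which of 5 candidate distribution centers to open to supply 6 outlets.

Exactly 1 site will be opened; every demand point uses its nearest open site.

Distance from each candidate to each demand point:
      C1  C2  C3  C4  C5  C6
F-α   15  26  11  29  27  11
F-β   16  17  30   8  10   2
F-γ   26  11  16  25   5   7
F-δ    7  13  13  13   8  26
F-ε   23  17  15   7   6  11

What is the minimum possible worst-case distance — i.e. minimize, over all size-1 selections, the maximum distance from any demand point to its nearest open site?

23

Open {F-ε}.
  Farthest demand point is C1 at distance 23 (to F-ε); all others are ≤ 23.
With {F-γ} the worst case is 26.
With {F-δ} the worst case is 26.
No size-1 selection achieves below 23.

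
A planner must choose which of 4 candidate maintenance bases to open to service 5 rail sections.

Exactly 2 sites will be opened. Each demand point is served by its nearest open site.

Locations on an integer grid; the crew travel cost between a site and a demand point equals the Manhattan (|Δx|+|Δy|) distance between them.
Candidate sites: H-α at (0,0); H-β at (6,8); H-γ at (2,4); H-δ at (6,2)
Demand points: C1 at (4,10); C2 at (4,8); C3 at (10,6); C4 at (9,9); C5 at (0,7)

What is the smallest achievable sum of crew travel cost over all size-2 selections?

Open {H-β, H-γ}.
  C1→H-β 4, C2→H-β 2, C3→H-β 6, C4→H-β 4, C5→H-γ 5  ⇒ total 21.
Compare {H-α, H-β}: total 23.
Compare {H-β, H-δ}: total 23.
No size-2 selection does better; minimum is 21.

21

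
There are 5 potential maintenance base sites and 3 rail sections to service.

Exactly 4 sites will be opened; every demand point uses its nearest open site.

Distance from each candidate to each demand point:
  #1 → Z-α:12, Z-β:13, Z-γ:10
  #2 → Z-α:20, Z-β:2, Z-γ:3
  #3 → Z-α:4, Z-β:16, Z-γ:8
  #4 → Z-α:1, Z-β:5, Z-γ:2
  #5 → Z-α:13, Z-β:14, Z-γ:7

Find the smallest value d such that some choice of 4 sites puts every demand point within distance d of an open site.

2

Open {#1, #2, #3, #4}.
  Farthest demand point is Z-β at distance 2 (to #2); all others are ≤ 2.
With {#1, #2, #4, #5} the worst case is 2.
With {#2, #3, #4, #5} the worst case is 2.
No size-4 selection achieves below 2.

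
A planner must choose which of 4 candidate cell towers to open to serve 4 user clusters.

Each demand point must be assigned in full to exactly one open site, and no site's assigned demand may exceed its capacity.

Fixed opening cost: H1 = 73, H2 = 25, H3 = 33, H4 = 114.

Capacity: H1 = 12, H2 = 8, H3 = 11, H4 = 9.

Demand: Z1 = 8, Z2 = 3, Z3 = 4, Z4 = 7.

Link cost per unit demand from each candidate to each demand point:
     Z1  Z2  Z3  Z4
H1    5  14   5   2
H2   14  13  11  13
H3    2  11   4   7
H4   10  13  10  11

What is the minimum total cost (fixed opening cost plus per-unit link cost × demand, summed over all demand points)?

Open {H1, H3}; cheapest assignment that respects the capacities:
  H1 (cap 12, load 11): Z3, Z4 — cost 4×5 + 7×2 = 34
  H3 (cap 11, load 11): Z1, Z2 — cost 8×2 + 3×11 = 49
  Shipping 83, fixed 106 → total 189.
  Any other capacity-feasible assignment to {H1, H3} ships for at least 83.
Compare {H1, H2, H3}: its best feasible assignment gives total 214.
Compare {H1, H3, H4}: its best feasible assignment gives total 303.
Every other set of open sites that can feasibly serve all demand totals ≥ 214 even under its best assignment. Minimum: 189.

189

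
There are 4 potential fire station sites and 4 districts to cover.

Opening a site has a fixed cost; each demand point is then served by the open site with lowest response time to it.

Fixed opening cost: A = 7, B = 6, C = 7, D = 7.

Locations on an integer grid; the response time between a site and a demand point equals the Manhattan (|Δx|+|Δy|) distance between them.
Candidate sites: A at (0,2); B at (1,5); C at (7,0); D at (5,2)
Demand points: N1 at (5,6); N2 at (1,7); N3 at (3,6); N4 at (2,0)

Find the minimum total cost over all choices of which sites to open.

22

Open {B}: assign each demand point to its cheapest open site.
  N1→B 5, N2→B 2, N3→B 3, N4→B 6
  response time 16, fixed 6 → total 22.
Compare {A, B}: response time 14 + fixed 13 = 27.
Compare {B, D}: response time 14 + fixed 13 = 27.
Compare {B, C}: response time 15 + fixed 13 = 28.
All other subsets cost ≥ 27. Minimum total cost: 22.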